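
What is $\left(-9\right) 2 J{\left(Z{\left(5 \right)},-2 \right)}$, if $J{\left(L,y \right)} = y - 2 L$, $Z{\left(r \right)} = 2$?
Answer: $108$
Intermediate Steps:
$\left(-9\right) 2 J{\left(Z{\left(5 \right)},-2 \right)} = \left(-9\right) 2 \left(-2 - 4\right) = - 18 \left(-2 - 4\right) = \left(-18\right) \left(-6\right) = 108$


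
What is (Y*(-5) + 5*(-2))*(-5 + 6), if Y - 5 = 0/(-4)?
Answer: -35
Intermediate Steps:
Y = 5 (Y = 5 + 0/(-4) = 5 + 0*(-¼) = 5 + 0 = 5)
(Y*(-5) + 5*(-2))*(-5 + 6) = (5*(-5) + 5*(-2))*(-5 + 6) = (-25 - 10)*1 = -35*1 = -35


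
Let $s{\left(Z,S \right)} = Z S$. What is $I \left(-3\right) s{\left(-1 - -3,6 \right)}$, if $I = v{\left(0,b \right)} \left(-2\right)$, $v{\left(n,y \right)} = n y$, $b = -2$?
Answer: $0$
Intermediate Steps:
$s{\left(Z,S \right)} = S Z$
$I = 0$ ($I = 0 \left(-2\right) \left(-2\right) = 0 \left(-2\right) = 0$)
$I \left(-3\right) s{\left(-1 - -3,6 \right)} = 0 \left(-3\right) 6 \left(-1 - -3\right) = 0 \cdot 6 \left(-1 + 3\right) = 0 \cdot 6 \cdot 2 = 0 \cdot 12 = 0$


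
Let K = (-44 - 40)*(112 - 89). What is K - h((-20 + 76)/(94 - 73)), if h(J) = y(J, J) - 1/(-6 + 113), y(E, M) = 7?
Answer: -207472/107 ≈ -1939.0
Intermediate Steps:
h(J) = 748/107 (h(J) = 7 - 1/(-6 + 113) = 7 - 1/107 = 748/107)
K = -1932 (K = -84*23 = -1932)
K - h((-20 + 76)/(94 - 73)) = -1932 - 1*748/107 = -1932 - 748/107 = -207472/107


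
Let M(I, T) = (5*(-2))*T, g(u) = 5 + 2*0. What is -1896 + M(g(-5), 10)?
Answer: -1996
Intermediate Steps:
g(u) = 5 (g(u) = 5 + 0 = 5)
M(I, T) = -10*T
-1896 + M(g(-5), 10) = -1896 - 10*10 = -1896 - 100 = -1996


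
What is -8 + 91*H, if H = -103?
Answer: -9381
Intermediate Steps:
-8 + 91*H = -8 + 91*(-103) = -8 - 9373 = -9381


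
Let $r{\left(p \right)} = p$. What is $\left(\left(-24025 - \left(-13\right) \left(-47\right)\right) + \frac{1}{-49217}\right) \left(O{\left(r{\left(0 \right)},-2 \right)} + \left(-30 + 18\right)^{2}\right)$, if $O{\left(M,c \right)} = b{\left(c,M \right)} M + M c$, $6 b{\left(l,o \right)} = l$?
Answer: $- \frac{174601441872}{49217} \approx -3.5476 \cdot 10^{6}$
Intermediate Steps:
$b{\left(l,o \right)} = \frac{l}{6}$
$O{\left(M,c \right)} = \frac{7 M c}{6}$ ($O{\left(M,c \right)} = \frac{c}{6} M + M c = \frac{M c}{6} + M c = \frac{7 M c}{6}$)
$\left(\left(-24025 - \left(-13\right) \left(-47\right)\right) + \frac{1}{-49217}\right) \left(O{\left(r{\left(0 \right)},-2 \right)} + \left(-30 + 18\right)^{2}\right) = \left(\left(-24025 - \left(-13\right) \left(-47\right)\right) + \frac{1}{-49217}\right) \left(\frac{7}{6} \cdot 0 \left(-2\right) + \left(-30 + 18\right)^{2}\right) = \left(\left(-24025 - 611\right) - \frac{1}{49217}\right) \left(0 + \left(-12\right)^{2}\right) = \left(\left(-24025 - 611\right) - \frac{1}{49217}\right) \left(0 + 144\right) = \left(-24636 - \frac{1}{49217}\right) 144 = \left(- \frac{1212510013}{49217}\right) 144 = - \frac{174601441872}{49217}$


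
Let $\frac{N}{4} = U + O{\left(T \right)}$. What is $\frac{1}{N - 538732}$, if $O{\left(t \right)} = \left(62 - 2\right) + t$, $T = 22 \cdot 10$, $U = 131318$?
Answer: $- \frac{1}{12340} \approx -8.1037 \cdot 10^{-5}$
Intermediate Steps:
$T = 220$
$O{\left(t \right)} = 60 + t$
$N = 526392$ ($N = 4 \left(131318 + \left(60 + 220\right)\right) = 4 \left(131318 + 280\right) = 4 \cdot 131598 = 526392$)
$\frac{1}{N - 538732} = \frac{1}{526392 - 538732} = \frac{1}{-12340} = - \frac{1}{12340}$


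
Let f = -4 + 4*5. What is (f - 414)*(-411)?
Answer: 163578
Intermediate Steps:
f = 16 (f = -4 + 20 = 16)
(f - 414)*(-411) = (16 - 414)*(-411) = -398*(-411) = 163578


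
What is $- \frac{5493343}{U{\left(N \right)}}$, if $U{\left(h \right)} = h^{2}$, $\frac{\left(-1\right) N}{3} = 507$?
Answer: $- \frac{5493343}{2313441} \approx -2.3745$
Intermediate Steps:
$N = -1521$ ($N = \left(-3\right) 507 = -1521$)
$- \frac{5493343}{U{\left(N \right)}} = - \frac{5493343}{\left(-1521\right)^{2}} = - \frac{5493343}{2313441}$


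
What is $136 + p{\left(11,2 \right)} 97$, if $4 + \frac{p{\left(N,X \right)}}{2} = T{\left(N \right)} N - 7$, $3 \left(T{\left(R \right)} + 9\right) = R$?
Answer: $- \frac{40138}{3} \approx -13379.0$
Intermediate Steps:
$T{\left(R \right)} = -9 + \frac{R}{3}$
$p{\left(N,X \right)} = -22 + 2 N \left(-9 + \frac{N}{3}\right)$ ($p{\left(N,X \right)} = -8 + 2 \left(\left(-9 + \frac{N}{3}\right) N - 7\right) = -8 + 2 \left(N \left(-9 + \frac{N}{3}\right) - 7\right) = -8 + 2 \left(-7 + N \left(-9 + \frac{N}{3}\right)\right) = -8 + \left(-14 + 2 N \left(-9 + \frac{N}{3}\right)\right) = -22 + 2 N \left(-9 + \frac{N}{3}\right)$)
$136 + p{\left(11,2 \right)} 97 = 136 + \left(-22 + \frac{2}{3} \cdot 11 \left(-27 + 11\right)\right) 97 = 136 + \left(-22 + \frac{2}{3} \cdot 11 \left(-16\right)\right) 97 = 136 + \left(-22 - \frac{352}{3}\right) 97 = 136 - \frac{40546}{3} = - \frac{40138}{3}$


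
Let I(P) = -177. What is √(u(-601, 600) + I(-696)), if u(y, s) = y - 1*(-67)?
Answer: 3*I*√79 ≈ 26.665*I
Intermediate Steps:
u(y, s) = 67 + y (u(y, s) = y + 67 = 67 + y)
√(u(-601, 600) + I(-696)) = √((67 - 601) - 177) = √(-534 - 177) = √(-711) = 3*I*√79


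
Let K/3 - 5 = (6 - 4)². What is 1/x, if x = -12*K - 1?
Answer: -1/325 ≈ -0.0030769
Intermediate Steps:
K = 27 (K = 15 + 3*(6 - 4)² = 15 + 3*2² = 15 + 3*4 = 15 + 12 = 27)
x = -325 (x = -12*27 - 1 = -324 - 1 = -325)
1/x = 1/(-325) = -1/325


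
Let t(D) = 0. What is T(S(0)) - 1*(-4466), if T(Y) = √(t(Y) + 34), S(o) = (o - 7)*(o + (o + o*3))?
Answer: 4466 + √34 ≈ 4471.8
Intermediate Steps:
S(o) = 5*o*(-7 + o) (S(o) = (-7 + o)*(o + (o + 3*o)) = (-7 + o)*(o + 4*o) = (-7 + o)*(5*o) = 5*o*(-7 + o))
T(Y) = √34 (T(Y) = √(0 + 34) = √34)
T(S(0)) - 1*(-4466) = √34 - 1*(-4466) = √34 + 4466 = 4466 + √34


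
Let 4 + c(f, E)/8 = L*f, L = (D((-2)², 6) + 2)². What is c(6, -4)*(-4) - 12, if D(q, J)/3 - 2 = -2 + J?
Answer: -76684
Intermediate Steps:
D(q, J) = 3*J (D(q, J) = 6 + 3*(-2 + J) = 6 + (-6 + 3*J) = 3*J)
L = 400 (L = (3*6 + 2)² = (18 + 2)² = 20² = 400)
c(f, E) = -32 + 3200*f (c(f, E) = -32 + 8*(400*f) = -32 + 3200*f)
c(6, -4)*(-4) - 12 = (-32 + 3200*6)*(-4) - 12 = (-32 + 19200)*(-4) - 12 = 19168*(-4) - 12 = -76672 - 12 = -76684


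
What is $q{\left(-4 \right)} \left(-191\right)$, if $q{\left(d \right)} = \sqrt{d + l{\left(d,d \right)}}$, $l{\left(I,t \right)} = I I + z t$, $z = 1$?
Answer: $- 382 \sqrt{2} \approx -540.23$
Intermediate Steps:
$l{\left(I,t \right)} = t + I^{2}$ ($l{\left(I,t \right)} = I I + 1 t = I^{2} + t = t + I^{2}$)
$q{\left(d \right)} = \sqrt{d^{2} + 2 d}$ ($q{\left(d \right)} = \sqrt{d + \left(d + d^{2}\right)} = \sqrt{d^{2} + 2 d}$)
$q{\left(-4 \right)} \left(-191\right) = \sqrt{- 4 \left(2 - 4\right)} \left(-191\right) = \sqrt{\left(-4\right) \left(-2\right)} \left(-191\right) = \sqrt{8} \left(-191\right) = 2 \sqrt{2} \left(-191\right) = - 382 \sqrt{2}$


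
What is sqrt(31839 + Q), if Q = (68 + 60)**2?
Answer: 83*sqrt(7) ≈ 219.60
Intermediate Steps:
Q = 16384 (Q = 128**2 = 16384)
sqrt(31839 + Q) = sqrt(31839 + 16384) = sqrt(48223) = 83*sqrt(7)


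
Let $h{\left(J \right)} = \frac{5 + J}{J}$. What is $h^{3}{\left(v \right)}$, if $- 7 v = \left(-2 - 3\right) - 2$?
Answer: $216$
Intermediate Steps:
$v = 1$ ($v = - \frac{\left(-2 - 3\right) - 2}{7} = - \frac{-5 - 2}{7} = \left(- \frac{1}{7}\right) \left(-7\right) = 1$)
$h{\left(J \right)} = \frac{5 + J}{J}$
$h^{3}{\left(v \right)} = \left(\frac{5 + 1}{1}\right)^{3} = \left(1 \cdot 6\right)^{3} = 6^{3} = 216$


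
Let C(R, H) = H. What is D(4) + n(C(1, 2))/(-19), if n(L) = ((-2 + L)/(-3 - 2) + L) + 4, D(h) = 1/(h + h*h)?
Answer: -101/380 ≈ -0.26579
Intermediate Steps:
D(h) = 1/(h + h**2)
n(L) = 22/5 + 4*L/5 (n(L) = ((-2 + L)/(-5) + L) + 4 = ((-2 + L)*(-1/5) + L) + 4 = ((2/5 - L/5) + L) + 4 = (2/5 + 4*L/5) + 4 = 22/5 + 4*L/5)
D(4) + n(C(1, 2))/(-19) = 1/(4*(1 + 4)) + (22/5 + (4/5)*2)/(-19) = (1/4)/5 + (22/5 + 8/5)*(-1/19) = (1/4)*(1/5) + 6*(-1/19) = 1/20 - 6/19 = -101/380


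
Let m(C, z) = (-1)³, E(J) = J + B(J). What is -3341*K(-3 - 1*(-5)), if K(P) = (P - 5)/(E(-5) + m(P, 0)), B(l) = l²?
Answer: 10023/19 ≈ 527.53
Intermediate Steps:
E(J) = J + J²
m(C, z) = -1
K(P) = -5/19 + P/19 (K(P) = (P - 5)/(-5*(1 - 5) - 1) = (-5 + P)/(-5*(-4) - 1) = (-5 + P)/(20 - 1) = (-5 + P)/19 = (-5 + P)*(1/19) = -5/19 + P/19)
-3341*K(-3 - 1*(-5)) = -3341*(-5/19 + (-3 - 1*(-5))/19) = -3341*(-5/19 + (-3 + 5)/19) = -3341*(-5/19 + (1/19)*2) = -3341*(-5/19 + 2/19) = -3341*(-3/19) = 10023/19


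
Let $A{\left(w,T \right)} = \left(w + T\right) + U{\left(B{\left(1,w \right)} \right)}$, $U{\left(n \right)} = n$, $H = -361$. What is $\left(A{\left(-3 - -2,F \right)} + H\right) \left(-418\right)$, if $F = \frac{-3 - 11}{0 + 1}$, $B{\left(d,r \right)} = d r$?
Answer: $157586$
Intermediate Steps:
$F = -14$ ($F = - \frac{14}{1} = \left(-14\right) 1 = -14$)
$A{\left(w,T \right)} = T + 2 w$ ($A{\left(w,T \right)} = \left(w + T\right) + 1 w = \left(T + w\right) + w = T + 2 w$)
$\left(A{\left(-3 - -2,F \right)} + H\right) \left(-418\right) = \left(\left(-14 + 2 \left(-3 - -2\right)\right) - 361\right) \left(-418\right) = \left(\left(-14 + 2 \left(-3 + 2\right)\right) - 361\right) \left(-418\right) = \left(\left(-14 + 2 \left(-1\right)\right) - 361\right) \left(-418\right) = \left(\left(-14 - 2\right) - 361\right) \left(-418\right) = \left(-16 - 361\right) \left(-418\right) = \left(-377\right) \left(-418\right) = 157586$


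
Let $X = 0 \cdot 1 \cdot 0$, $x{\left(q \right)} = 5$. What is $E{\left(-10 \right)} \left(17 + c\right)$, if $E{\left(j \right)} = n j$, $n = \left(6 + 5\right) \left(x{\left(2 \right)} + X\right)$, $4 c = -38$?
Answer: $-4125$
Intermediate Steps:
$c = - \frac{19}{2}$ ($c = \frac{1}{4} \left(-38\right) = - \frac{19}{2} \approx -9.5$)
$X = 0$ ($X = 0 \cdot 0 = 0$)
$n = 55$ ($n = \left(6 + 5\right) \left(5 + 0\right) = 11 \cdot 5 = 55$)
$E{\left(j \right)} = 55 j$
$E{\left(-10 \right)} \left(17 + c\right) = 55 \left(-10\right) \left(17 - \frac{19}{2}\right) = \left(-550\right) \frac{15}{2} = -4125$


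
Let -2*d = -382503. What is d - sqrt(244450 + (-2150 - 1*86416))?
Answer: 382503/2 - 2*sqrt(38971) ≈ 1.9086e+5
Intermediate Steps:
d = 382503/2 (d = -1/2*(-382503) = 382503/2 ≈ 1.9125e+5)
d - sqrt(244450 + (-2150 - 1*86416)) = 382503/2 - sqrt(244450 + (-2150 - 1*86416)) = 382503/2 - sqrt(244450 + (-2150 - 86416)) = 382503/2 - sqrt(244450 - 88566) = 382503/2 - sqrt(155884) = 382503/2 - 2*sqrt(38971)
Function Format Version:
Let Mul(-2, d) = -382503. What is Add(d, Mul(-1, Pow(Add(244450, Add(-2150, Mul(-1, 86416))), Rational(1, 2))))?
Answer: Add(Rational(382503, 2), Mul(-2, Pow(38971, Rational(1, 2)))) ≈ 1.9086e+5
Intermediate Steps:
d = Rational(382503, 2) (d = Mul(Rational(-1, 2), -382503) = Rational(382503, 2) ≈ 1.9125e+5)
Add(d, Mul(-1, Pow(Add(244450, Add(-2150, Mul(-1, 86416))), Rational(1, 2)))) = Add(Rational(382503, 2), Mul(-1, Pow(Add(244450, Add(-2150, Mul(-1, 86416))), Rational(1, 2)))) = Add(Rational(382503, 2), Mul(-1, Pow(Add(244450, Add(-2150, -86416)), Rational(1, 2)))) = Add(Rational(382503, 2), Mul(-1, Pow(Add(244450, -88566), Rational(1, 2)))) = Add(Rational(382503, 2), Mul(-1, Pow(155884, Rational(1, 2)))) = Add(Rational(382503, 2), Mul(-1, Mul(2, Pow(38971, Rational(1, 2))))) = Add(Rational(382503, 2), Mul(-2, Pow(38971, Rational(1, 2))))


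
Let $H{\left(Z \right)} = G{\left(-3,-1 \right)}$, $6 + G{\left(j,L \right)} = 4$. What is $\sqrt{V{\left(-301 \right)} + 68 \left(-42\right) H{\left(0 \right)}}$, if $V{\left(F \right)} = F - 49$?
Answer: $\sqrt{5362} \approx 73.226$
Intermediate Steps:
$V{\left(F \right)} = -49 + F$ ($V{\left(F \right)} = F - 49 = -49 + F$)
$G{\left(j,L \right)} = -2$ ($G{\left(j,L \right)} = -6 + 4 = -2$)
$H{\left(Z \right)} = -2$
$\sqrt{V{\left(-301 \right)} + 68 \left(-42\right) H{\left(0 \right)}} = \sqrt{\left(-49 - 301\right) + 68 \left(-42\right) \left(-2\right)} = \sqrt{-350 - -5712} = \sqrt{-350 + 5712} = \sqrt{5362}$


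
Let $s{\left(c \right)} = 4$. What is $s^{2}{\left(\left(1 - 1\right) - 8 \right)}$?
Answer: $16$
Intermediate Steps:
$s^{2}{\left(\left(1 - 1\right) - 8 \right)} = 4^{2} = 16$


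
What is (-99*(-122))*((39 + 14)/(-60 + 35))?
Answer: -640134/25 ≈ -25605.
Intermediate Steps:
(-99*(-122))*((39 + 14)/(-60 + 35)) = 12078*(53/(-25)) = 12078*(53*(-1/25)) = 12078*(-53/25) = -640134/25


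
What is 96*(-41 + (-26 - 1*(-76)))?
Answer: 864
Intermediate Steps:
96*(-41 + (-26 - 1*(-76))) = 96*(-41 + (-26 + 76)) = 96*(-41 + 50) = 96*9 = 864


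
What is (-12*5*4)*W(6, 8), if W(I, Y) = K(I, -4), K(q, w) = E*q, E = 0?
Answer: 0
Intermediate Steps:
K(q, w) = 0 (K(q, w) = 0*q = 0)
W(I, Y) = 0
(-12*5*4)*W(6, 8) = (-12*5*4)*0 = -60*4*0 = -240*0 = 0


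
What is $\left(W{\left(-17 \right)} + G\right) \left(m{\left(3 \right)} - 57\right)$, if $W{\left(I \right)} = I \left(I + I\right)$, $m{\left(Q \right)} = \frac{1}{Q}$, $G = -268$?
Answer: $- \frac{52700}{3} \approx -17567.0$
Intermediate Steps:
$W{\left(I \right)} = 2 I^{2}$ ($W{\left(I \right)} = I 2 I = 2 I^{2}$)
$\left(W{\left(-17 \right)} + G\right) \left(m{\left(3 \right)} - 57\right) = \left(2 \left(-17\right)^{2} - 268\right) \left(\frac{1}{3} - 57\right) = \left(2 \cdot 289 - 268\right) \left(\frac{1}{3} - 57\right) = \left(578 - 268\right) \left(- \frac{170}{3}\right) = 310 \left(- \frac{170}{3}\right) = - \frac{52700}{3}$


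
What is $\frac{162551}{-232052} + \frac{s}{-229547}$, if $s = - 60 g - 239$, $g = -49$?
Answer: $- \frac{37939866849}{53266840444} \approx -0.71226$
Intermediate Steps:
$s = 2701$ ($s = \left(-60\right) \left(-49\right) - 239 = 2940 - 239 = 2701$)
$\frac{162551}{-232052} + \frac{s}{-229547} = \frac{162551}{-232052} + \frac{2701}{-229547} = 162551 \left(- \frac{1}{232052}\right) + 2701 \left(- \frac{1}{229547}\right) = - \frac{162551}{232052} - \frac{2701}{229547} = - \frac{37939866849}{53266840444}$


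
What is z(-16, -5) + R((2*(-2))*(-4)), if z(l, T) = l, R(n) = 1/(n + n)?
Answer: -511/32 ≈ -15.969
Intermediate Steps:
R(n) = 1/(2*n)
z(-16, -5) + R((2*(-2))*(-4)) = -16 + 1/(2*(((2*(-2))*(-4)))) = -16 + 1/(2*((-4*(-4)))) = -16 + (½)/16 = -16 + (½)*(1/16) = -16 + 1/32 = -511/32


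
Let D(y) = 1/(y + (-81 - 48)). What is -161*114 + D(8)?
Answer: -2220835/121 ≈ -18354.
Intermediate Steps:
D(y) = 1/(-129 + y) (D(y) = 1/(y - 129) = 1/(-129 + y))
-161*114 + D(8) = -161*114 + 1/(-129 + 8) = -18354 + 1/(-121) = -18354 - 1/121 = -2220835/121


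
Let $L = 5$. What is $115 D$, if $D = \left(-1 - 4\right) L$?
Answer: $-2875$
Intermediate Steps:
$D = -25$ ($D = \left(-1 - 4\right) 5 = \left(-5\right) 5 = -25$)
$115 D = 115 \left(-25\right) = -2875$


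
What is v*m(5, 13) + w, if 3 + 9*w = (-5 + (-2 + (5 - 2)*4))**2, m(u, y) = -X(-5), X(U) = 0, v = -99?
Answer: 22/9 ≈ 2.4444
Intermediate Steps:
m(u, y) = 0 (m(u, y) = -1*0 = 0)
w = 22/9 (w = -1/3 + (-5 + (-2 + (5 - 2)*4))**2/9 = -1/3 + (-5 + (-2 + 3*4))**2/9 = -1/3 + (-5 + (-2 + 12))**2/9 = -1/3 + (-5 + 10)**2/9 = -1/3 + (1/9)*5**2 = -1/3 + (1/9)*25 = -1/3 + 25/9 = 22/9 ≈ 2.4444)
v*m(5, 13) + w = -99*0 + 22/9 = 0 + 22/9 = 22/9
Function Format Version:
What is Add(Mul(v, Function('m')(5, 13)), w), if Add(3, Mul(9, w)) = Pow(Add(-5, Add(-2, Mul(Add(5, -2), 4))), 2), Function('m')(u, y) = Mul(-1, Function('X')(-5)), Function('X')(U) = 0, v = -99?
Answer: Rational(22, 9) ≈ 2.4444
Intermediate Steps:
Function('m')(u, y) = 0 (Function('m')(u, y) = Mul(-1, 0) = 0)
w = Rational(22, 9) (w = Add(Rational(-1, 3), Mul(Rational(1, 9), Pow(Add(-5, Add(-2, Mul(Add(5, -2), 4))), 2))) = Add(Rational(-1, 3), Mul(Rational(1, 9), Pow(Add(-5, Add(-2, Mul(3, 4))), 2))) = Add(Rational(-1, 3), Mul(Rational(1, 9), Pow(Add(-5, Add(-2, 12)), 2))) = Add(Rational(-1, 3), Mul(Rational(1, 9), Pow(Add(-5, 10), 2))) = Add(Rational(-1, 3), Mul(Rational(1, 9), Pow(5, 2))) = Add(Rational(-1, 3), Mul(Rational(1, 9), 25)) = Add(Rational(-1, 3), Rational(25, 9)) = Rational(22, 9) ≈ 2.4444)
Add(Mul(v, Function('m')(5, 13)), w) = Add(Mul(-99, 0), Rational(22, 9)) = Add(0, Rational(22, 9)) = Rational(22, 9)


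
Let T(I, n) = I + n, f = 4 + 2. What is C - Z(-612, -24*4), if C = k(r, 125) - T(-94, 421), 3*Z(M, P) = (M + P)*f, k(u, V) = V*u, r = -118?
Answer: -13661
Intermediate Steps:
f = 6
Z(M, P) = 2*M + 2*P (Z(M, P) = ((M + P)*6)/3 = (6*M + 6*P)/3 = 2*M + 2*P)
C = -15077 (C = 125*(-118) - (-94 + 421) = -14750 - 1*327 = -14750 - 327 = -15077)
C - Z(-612, -24*4) = -15077 - (2*(-612) + 2*(-24*4)) = -15077 - (-1224 + 2*(-96)) = -15077 - (-1224 - 192) = -15077 - 1*(-1416) = -15077 + 1416 = -13661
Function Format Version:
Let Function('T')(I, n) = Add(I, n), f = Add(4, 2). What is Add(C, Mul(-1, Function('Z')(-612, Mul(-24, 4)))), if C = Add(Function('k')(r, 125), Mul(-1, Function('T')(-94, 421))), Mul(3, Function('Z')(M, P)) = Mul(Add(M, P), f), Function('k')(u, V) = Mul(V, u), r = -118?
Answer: -13661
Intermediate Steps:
f = 6
Function('Z')(M, P) = Add(Mul(2, M), Mul(2, P)) (Function('Z')(M, P) = Mul(Rational(1, 3), Mul(Add(M, P), 6)) = Mul(Rational(1, 3), Add(Mul(6, M), Mul(6, P))) = Add(Mul(2, M), Mul(2, P)))
C = -15077 (C = Add(Mul(125, -118), Mul(-1, Add(-94, 421))) = Add(-14750, Mul(-1, 327)) = Add(-14750, -327) = -15077)
Add(C, Mul(-1, Function('Z')(-612, Mul(-24, 4)))) = Add(-15077, Mul(-1, Add(Mul(2, -612), Mul(2, Mul(-24, 4))))) = Add(-15077, Mul(-1, Add(-1224, Mul(2, -96)))) = Add(-15077, Mul(-1, Add(-1224, -192))) = Add(-15077, Mul(-1, -1416)) = Add(-15077, 1416) = -13661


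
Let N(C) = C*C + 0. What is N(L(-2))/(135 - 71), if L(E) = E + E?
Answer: ¼ ≈ 0.25000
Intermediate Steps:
L(E) = 2*E
N(C) = C² (N(C) = C² + 0 = C²)
N(L(-2))/(135 - 71) = (2*(-2))²/(135 - 71) = (-4)²/64 = (1/64)*16 = ¼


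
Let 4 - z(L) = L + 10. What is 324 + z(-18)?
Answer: 336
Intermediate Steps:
z(L) = -6 - L (z(L) = 4 - (L + 10) = 4 - (10 + L) = 4 + (-10 - L) = -6 - L)
324 + z(-18) = 324 + (-6 - 1*(-18)) = 324 + (-6 + 18) = 324 + 12 = 336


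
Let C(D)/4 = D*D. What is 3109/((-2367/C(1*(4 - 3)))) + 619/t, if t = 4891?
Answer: -59359303/11576997 ≈ -5.1273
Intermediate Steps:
C(D) = 4*D² (C(D) = 4*(D*D) = 4*D²)
3109/((-2367/C(1*(4 - 3)))) + 619/t = 3109/((-2367*1/(4*(4 - 3)²))) + 619/4891 = 3109/((-2367/(4*(1*1)²))) + 619*(1/4891) = 3109/((-2367/(4*1²))) + 619/4891 = 3109/((-2367/(4*1))) + 619/4891 = 3109/((-2367/4)) + 619/4891 = 3109/((-2367*¼)) + 619/4891 = 3109/(-2367/4) + 619/4891 = 3109*(-4/2367) + 619/4891 = -12436/2367 + 619/4891 = -59359303/11576997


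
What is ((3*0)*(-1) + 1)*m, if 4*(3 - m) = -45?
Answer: 57/4 ≈ 14.250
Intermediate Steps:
m = 57/4 (m = 3 - ¼*(-45) = 3 + 45/4 = 57/4 ≈ 14.250)
((3*0)*(-1) + 1)*m = ((3*0)*(-1) + 1)*(57/4) = (0*(-1) + 1)*(57/4) = (0 + 1)*(57/4) = 1*(57/4) = 57/4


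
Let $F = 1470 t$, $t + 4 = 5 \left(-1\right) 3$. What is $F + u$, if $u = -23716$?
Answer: $-51646$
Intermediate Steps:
$t = -19$ ($t = -4 + 5 \left(-1\right) 3 = -4 - 15 = -19$)
$F = -27930$ ($F = 1470 \left(-19\right) = -27930$)
$F + u = -27930 - 23716 = -51646$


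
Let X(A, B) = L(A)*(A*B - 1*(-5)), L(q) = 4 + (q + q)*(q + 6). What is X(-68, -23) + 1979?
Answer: 13238063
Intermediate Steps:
L(q) = 4 + 2*q*(6 + q) (L(q) = 4 + (2*q)*(6 + q) = 4 + 2*q*(6 + q))
X(A, B) = (5 + A*B)*(4 + 2*A² + 12*A) (X(A, B) = (4 + 2*A² + 12*A)*(A*B - 1*(-5)) = (4 + 2*A² + 12*A)*(A*B + 5) = (4 + 2*A² + 12*A)*(5 + A*B) = (5 + A*B)*(4 + 2*A² + 12*A))
X(-68, -23) + 1979 = 2*(5 - 68*(-23))*(2 + (-68)² + 6*(-68)) + 1979 = 2*(5 + 1564)*(2 + 4624 - 408) + 1979 = 2*1569*4218 + 1979 = 13236084 + 1979 = 13238063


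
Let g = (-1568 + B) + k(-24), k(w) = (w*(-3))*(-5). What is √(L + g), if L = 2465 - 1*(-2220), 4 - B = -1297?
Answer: √4058 ≈ 63.702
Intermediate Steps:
B = 1301 (B = 4 - 1*(-1297) = 4 + 1297 = 1301)
k(w) = 15*w (k(w) = -3*w*(-5) = 15*w)
L = 4685 (L = 2465 + 2220 = 4685)
g = -627 (g = (-1568 + 1301) + 15*(-24) = -267 - 360 = -627)
√(L + g) = √(4685 - 627) = √4058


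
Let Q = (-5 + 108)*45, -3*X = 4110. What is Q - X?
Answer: 6005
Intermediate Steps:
X = -1370 (X = -⅓*4110 = -1370)
Q = 4635 (Q = 103*45 = 4635)
Q - X = 4635 - 1*(-1370) = 4635 + 1370 = 6005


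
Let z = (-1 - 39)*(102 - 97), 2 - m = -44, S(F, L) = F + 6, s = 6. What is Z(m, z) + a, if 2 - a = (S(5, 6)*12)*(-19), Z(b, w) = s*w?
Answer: 1310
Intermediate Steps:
S(F, L) = 6 + F
m = 46 (m = 2 - 1*(-44) = 2 + 44 = 46)
z = -200 (z = -40*5 = -200)
Z(b, w) = 6*w
a = 2510 (a = 2 - (6 + 5)*12*(-19) = 2 - 11*12*(-19) = 2 - 132*(-19) = 2 - 1*(-2508) = 2 + 2508 = 2510)
Z(m, z) + a = 6*(-200) + 2510 = -1200 + 2510 = 1310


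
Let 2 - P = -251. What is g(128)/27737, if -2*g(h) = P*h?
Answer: -16192/27737 ≈ -0.58377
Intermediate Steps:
P = 253 (P = 2 - 1*(-251) = 2 + 251 = 253)
g(h) = -253*h/2
g(128)/27737 = -253/2*128/27737 = -16192*1/27737 = -16192/27737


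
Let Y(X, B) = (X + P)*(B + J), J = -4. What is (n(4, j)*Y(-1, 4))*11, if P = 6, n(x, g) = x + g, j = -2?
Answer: 0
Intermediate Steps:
n(x, g) = g + x
Y(X, B) = (-4 + B)*(6 + X) (Y(X, B) = (X + 6)*(B - 4) = (6 + X)*(-4 + B) = (-4 + B)*(6 + X))
(n(4, j)*Y(-1, 4))*11 = ((-2 + 4)*(-24 - 4*(-1) + 6*4 + 4*(-1)))*11 = (2*(-24 + 4 + 24 - 4))*11 = (2*0)*11 = 0*11 = 0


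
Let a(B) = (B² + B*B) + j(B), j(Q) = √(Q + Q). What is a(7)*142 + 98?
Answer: 14014 + 142*√14 ≈ 14545.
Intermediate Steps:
j(Q) = √2*√Q (j(Q) = √(2*Q) = √2*√Q)
a(B) = 2*B² + √2*√B (a(B) = (B² + B*B) + √2*√B = (B² + B²) + √2*√B = 2*B² + √2*√B)
a(7)*142 + 98 = (2*7² + √2*√7)*142 + 98 = (2*49 + √14)*142 + 98 = (98 + √14)*142 + 98 = (13916 + 142*√14) + 98 = 14014 + 142*√14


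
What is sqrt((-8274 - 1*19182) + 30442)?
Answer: sqrt(2986) ≈ 54.644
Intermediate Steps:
sqrt((-8274 - 1*19182) + 30442) = sqrt((-8274 - 19182) + 30442) = sqrt(-27456 + 30442) = sqrt(2986)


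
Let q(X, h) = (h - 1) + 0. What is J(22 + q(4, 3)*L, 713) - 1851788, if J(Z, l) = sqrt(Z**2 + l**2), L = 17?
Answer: -1851788 + sqrt(511505) ≈ -1.8511e+6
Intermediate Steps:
q(X, h) = -1 + h (q(X, h) = (-1 + h) + 0 = -1 + h)
J(22 + q(4, 3)*L, 713) - 1851788 = sqrt((22 + (-1 + 3)*17)**2 + 713**2) - 1851788 = sqrt((22 + 2*17)**2 + 508369) - 1851788 = sqrt((22 + 34)**2 + 508369) - 1851788 = sqrt(56**2 + 508369) - 1851788 = sqrt(3136 + 508369) - 1851788 = sqrt(511505) - 1851788 = -1851788 + sqrt(511505)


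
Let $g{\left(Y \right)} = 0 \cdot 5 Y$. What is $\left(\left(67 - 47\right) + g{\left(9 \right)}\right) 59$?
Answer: $1180$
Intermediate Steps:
$g{\left(Y \right)} = 0$ ($g{\left(Y \right)} = 0 Y = 0$)
$\left(\left(67 - 47\right) + g{\left(9 \right)}\right) 59 = \left(\left(67 - 47\right) + 0\right) 59 = \left(20 + 0\right) 59 = 20 \cdot 59 = 1180$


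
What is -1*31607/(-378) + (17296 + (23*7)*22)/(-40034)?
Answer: 628738937/7566426 ≈ 83.096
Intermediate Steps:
-1*31607/(-378) + (17296 + (23*7)*22)/(-40034) = -31607*(-1/378) + (17296 + 161*22)*(-1/40034) = 31607/378 + (17296 + 3542)*(-1/40034) = 31607/378 + 20838*(-1/40034) = 31607/378 - 10419/20017 = 628738937/7566426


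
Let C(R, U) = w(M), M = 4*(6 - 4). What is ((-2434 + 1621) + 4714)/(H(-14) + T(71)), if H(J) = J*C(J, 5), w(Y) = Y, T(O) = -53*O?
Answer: -3901/3875 ≈ -1.0067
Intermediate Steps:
M = 8 (M = 4*2 = 8)
C(R, U) = 8
H(J) = 8*J (H(J) = J*8 = 8*J)
((-2434 + 1621) + 4714)/(H(-14) + T(71)) = ((-2434 + 1621) + 4714)/(8*(-14) - 53*71) = (-813 + 4714)/(-112 - 3763) = 3901/(-3875) = 3901*(-1/3875) = -3901/3875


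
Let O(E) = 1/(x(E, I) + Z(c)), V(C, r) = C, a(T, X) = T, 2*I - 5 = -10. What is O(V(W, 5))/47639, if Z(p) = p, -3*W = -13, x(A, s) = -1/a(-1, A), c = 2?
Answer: 1/142917 ≈ 6.9971e-6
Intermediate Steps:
I = -5/2 (I = 5/2 + (1/2)*(-10) = 5/2 - 5 = -5/2 ≈ -2.5000)
x(A, s) = 1 (x(A, s) = -1/(-1) = -1*(-1) = 1)
W = 13/3 (W = -1/3*(-13) = 13/3 ≈ 4.3333)
O(E) = 1/3 (O(E) = 1/(1 + 2) = 1/3)
O(V(W, 5))/47639 = (1/3)/47639 = (1/3)*(1/47639) = 1/142917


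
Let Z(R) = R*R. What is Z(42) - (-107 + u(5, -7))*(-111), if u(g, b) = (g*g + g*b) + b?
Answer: -12000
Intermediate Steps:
u(g, b) = b + g**2 + b*g (u(g, b) = (g**2 + b*g) + b = b + g**2 + b*g)
Z(R) = R**2
Z(42) - (-107 + u(5, -7))*(-111) = 42**2 - (-107 + (-7 + 5**2 - 7*5))*(-111) = 1764 - (-107 + (-7 + 25 - 35))*(-111) = 1764 - (-107 - 17)*(-111) = 1764 - (-124)*(-111) = 1764 - 1*13764 = 1764 - 13764 = -12000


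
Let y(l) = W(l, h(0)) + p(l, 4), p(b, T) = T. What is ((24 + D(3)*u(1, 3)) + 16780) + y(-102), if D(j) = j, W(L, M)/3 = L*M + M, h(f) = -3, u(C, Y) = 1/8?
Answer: 141739/8 ≈ 17717.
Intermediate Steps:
u(C, Y) = ⅛
W(L, M) = 3*M + 3*L*M (W(L, M) = 3*(L*M + M) = 3*(M + L*M) = 3*M + 3*L*M)
y(l) = -5 - 9*l (y(l) = 3*(-3)*(1 + l) + 4 = (-9 - 9*l) + 4 = -5 - 9*l)
((24 + D(3)*u(1, 3)) + 16780) + y(-102) = ((24 + 3*(⅛)) + 16780) + (-5 - 9*(-102)) = ((24 + 3/8) + 16780) + (-5 + 918) = (195/8 + 16780) + 913 = 134435/8 + 913 = 141739/8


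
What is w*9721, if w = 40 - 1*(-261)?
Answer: 2926021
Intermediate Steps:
w = 301 (w = 40 + 261 = 301)
w*9721 = 301*9721 = 2926021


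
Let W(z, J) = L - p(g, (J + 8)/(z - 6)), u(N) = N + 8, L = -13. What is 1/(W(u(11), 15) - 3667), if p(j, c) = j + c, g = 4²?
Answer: -13/48071 ≈ -0.00027043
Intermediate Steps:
g = 16
u(N) = 8 + N
p(j, c) = c + j
W(z, J) = -29 - (8 + J)/(-6 + z) (W(z, J) = -13 - ((J + 8)/(z - 6) + 16) = -13 - ((8 + J)/(-6 + z) + 16) = -13 - (16 + (8 + J)/(-6 + z)) = -13 + (-16 - (8 + J)/(-6 + z)) = -29 - (8 + J)/(-6 + z))
1/(W(u(11), 15) - 3667) = 1/((166 - 1*15 - 29*(8 + 11))/(-6 + (8 + 11)) - 3667) = 1/((166 - 15 - 29*19)/(-6 + 19) - 3667) = 1/((166 - 15 - 551)/13 - 3667) = 1/((1/13)*(-400) - 3667) = 1/(-400/13 - 3667) = 1/(-48071/13) = -13/48071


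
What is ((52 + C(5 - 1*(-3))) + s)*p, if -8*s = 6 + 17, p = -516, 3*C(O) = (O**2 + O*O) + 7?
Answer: -97137/2 ≈ -48569.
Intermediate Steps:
C(O) = 7/3 + 2*O**2/3 (C(O) = ((O**2 + O*O) + 7)/3 = ((O**2 + O**2) + 7)/3 = (2*O**2 + 7)/3 = (7 + 2*O**2)/3 = 7/3 + 2*O**2/3)
s = -23/8 (s = -(6 + 17)/8 = -1/8*23 = -23/8 ≈ -2.8750)
((52 + C(5 - 1*(-3))) + s)*p = ((52 + (7/3 + 2*(5 - 1*(-3))**2/3)) - 23/8)*(-516) = ((52 + (7/3 + 2*(5 + 3)**2/3)) - 23/8)*(-516) = ((52 + (7/3 + (2/3)*8**2)) - 23/8)*(-516) = ((52 + (7/3 + (2/3)*64)) - 23/8)*(-516) = ((52 + (7/3 + 128/3)) - 23/8)*(-516) = ((52 + 45) - 23/8)*(-516) = (97 - 23/8)*(-516) = (753/8)*(-516) = -97137/2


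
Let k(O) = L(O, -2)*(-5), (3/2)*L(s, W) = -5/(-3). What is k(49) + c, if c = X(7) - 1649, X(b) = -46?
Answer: -15305/9 ≈ -1700.6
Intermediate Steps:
L(s, W) = 10/9 (L(s, W) = 2*(-5/(-3))/3 = 2*(-5*(-1/3))/3 = (2/3)*(5/3) = 10/9)
k(O) = -50/9 (k(O) = (10/9)*(-5) = -50/9)
c = -1695 (c = -46 - 1649 = -1695)
k(49) + c = -50/9 - 1695 = -15305/9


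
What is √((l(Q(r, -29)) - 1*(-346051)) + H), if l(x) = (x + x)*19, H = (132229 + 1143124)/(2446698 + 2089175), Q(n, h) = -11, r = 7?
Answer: √7111108853794800826/4535873 ≈ 587.91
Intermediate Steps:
H = 1275353/4535873 ≈ 0.28117
l(x) = 38*x (l(x) = (2*x)*19 = 38*x)
√((l(Q(r, -29)) - 1*(-346051)) + H) = √((38*(-11) - 1*(-346051)) + 1275353/4535873) = √((-418 + 346051) + 1275353/4535873) = √(345633 + 1275353/4535873) = √(1567748667962/4535873) = √7111108853794800826/4535873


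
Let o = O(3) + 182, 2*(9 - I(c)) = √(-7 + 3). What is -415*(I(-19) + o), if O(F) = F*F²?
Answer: -90470 + 415*I ≈ -90470.0 + 415.0*I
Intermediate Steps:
O(F) = F³
I(c) = 9 - I (I(c) = 9 - √(-7 + 3)/2 = 9 - I)
o = 209 (o = 3³ + 182 = 27 + 182 = 209)
-415*(I(-19) + o) = -415*((9 - I) + 209) = -415*(218 - I) = -90470 + 415*I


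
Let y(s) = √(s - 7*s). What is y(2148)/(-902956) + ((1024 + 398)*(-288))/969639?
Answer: -136512/323213 - 3*I*√358/451478 ≈ -0.42236 - 0.00012573*I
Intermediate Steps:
y(s) = √6*√(-s) (y(s) = √(-6*s) = √6*√(-s))
y(2148)/(-902956) + ((1024 + 398)*(-288))/969639 = (√6*√(-1*2148))/(-902956) + ((1024 + 398)*(-288))/969639 = (√6*√(-2148))*(-1/902956) + (1422*(-288))*(1/969639) = (√6*(2*I*√537))*(-1/902956) - 409536*1/969639 = (6*I*√358)*(-1/902956) - 136512/323213 = -3*I*√358/451478 - 136512/323213 = -136512/323213 - 3*I*√358/451478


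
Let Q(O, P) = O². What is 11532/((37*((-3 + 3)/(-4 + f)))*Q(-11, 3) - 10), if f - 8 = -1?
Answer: -5766/5 ≈ -1153.2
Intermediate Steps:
f = 7 (f = 8 - 1 = 7)
11532/((37*((-3 + 3)/(-4 + f)))*Q(-11, 3) - 10) = 11532/((37*((-3 + 3)/(-4 + 7)))*(-11)² - 10) = 11532/((37*(0/3))*121 - 10) = 11532/((37*(0*(⅓)))*121 - 10) = 11532/((37*0)*121 - 10) = 11532/(0*121 - 10) = 11532/(0 - 10) = 11532/(-10) = 11532*(-⅒) = -5766/5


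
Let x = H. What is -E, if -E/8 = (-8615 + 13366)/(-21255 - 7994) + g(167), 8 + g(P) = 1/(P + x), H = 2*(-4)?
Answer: -303447104/4650591 ≈ -65.249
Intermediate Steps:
H = -8
x = -8
g(P) = -8 + 1/(-8 + P) (g(P) = -8 + 1/(P - 8) = -8 + 1/(-8 + P))
E = 303447104/4650591 (E = -8*((-8615 + 13366)/(-21255 - 7994) + (65 - 8*167)/(-8 + 167)) = -8*(4751/(-29249) + (65 - 1336)/159) = -8*(4751*(-1/29249) + (1/159)*(-1271)) = -8*(-4751/29249 - 1271/159) = -8*(-37930888/4650591) = 303447104/4650591 ≈ 65.249)
-E = -1*303447104/4650591 = -303447104/4650591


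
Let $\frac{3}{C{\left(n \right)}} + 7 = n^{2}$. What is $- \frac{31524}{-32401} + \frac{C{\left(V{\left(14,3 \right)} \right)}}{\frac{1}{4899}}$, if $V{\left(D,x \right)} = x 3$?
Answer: $\frac{478530273}{2397674} \approx 199.58$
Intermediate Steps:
$V{\left(D,x \right)} = 3 x$
$C{\left(n \right)} = \frac{3}{-7 + n^{2}}$
$- \frac{31524}{-32401} + \frac{C{\left(V{\left(14,3 \right)} \right)}}{\frac{1}{4899}} = - \frac{31524}{-32401} + \frac{3 \frac{1}{-7 + \left(3 \cdot 3\right)^{2}}}{\frac{1}{4899}} = \left(-31524\right) \left(- \frac{1}{32401}\right) + \frac{3}{-7 + 9^{2}} \frac{1}{\frac{1}{4899}} = \frac{31524}{32401} + \frac{3}{-7 + 81} \cdot 4899 = \frac{31524}{32401} + \frac{3}{74} \cdot 4899 = \frac{31524}{32401} + \frac{14697}{74} = \frac{478530273}{2397674}$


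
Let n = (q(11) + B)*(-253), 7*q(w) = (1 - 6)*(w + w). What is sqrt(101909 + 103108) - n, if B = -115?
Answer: -231495/7 + sqrt(205017) ≈ -32618.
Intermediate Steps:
q(w) = -10*w/7 (q(w) = ((1 - 6)*(w + w))/7 = (-10*w)/7 = -10*w/7)
n = 231495/7 (n = (-10/7*11 - 115)*(-253) = (-110/7 - 115)*(-253) = -915/7*(-253) = 231495/7 ≈ 33071.)
sqrt(101909 + 103108) - n = sqrt(101909 + 103108) - 1*231495/7 = sqrt(205017) - 231495/7 = -231495/7 + sqrt(205017)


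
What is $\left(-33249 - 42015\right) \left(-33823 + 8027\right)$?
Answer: $1941510144$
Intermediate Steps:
$\left(-33249 - 42015\right) \left(-33823 + 8027\right) = \left(-75264\right) \left(-25796\right) = 1941510144$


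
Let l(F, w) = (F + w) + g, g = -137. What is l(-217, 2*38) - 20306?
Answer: -20584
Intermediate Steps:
l(F, w) = -137 + F + w (l(F, w) = (F + w) - 137 = -137 + F + w)
l(-217, 2*38) - 20306 = (-137 - 217 + 2*38) - 20306 = (-137 - 217 + 76) - 20306 = -278 - 20306 = -20584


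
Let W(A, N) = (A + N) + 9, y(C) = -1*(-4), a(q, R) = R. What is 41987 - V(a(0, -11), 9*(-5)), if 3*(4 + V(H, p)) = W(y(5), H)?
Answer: 125971/3 ≈ 41990.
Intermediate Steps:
y(C) = 4
W(A, N) = 9 + A + N
V(H, p) = 1/3 + H/3 (V(H, p) = -4 + (9 + 4 + H)/3 = -4 + (13 + H)/3 = -4 + (13/3 + H/3) = 1/3 + H/3)
41987 - V(a(0, -11), 9*(-5)) = 41987 - (1/3 + (1/3)*(-11)) = 41987 - (1/3 - 11/3) = 41987 - 1*(-10/3) = 41987 + 10/3 = 125971/3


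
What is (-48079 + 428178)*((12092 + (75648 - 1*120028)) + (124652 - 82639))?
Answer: 3696462775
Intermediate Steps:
(-48079 + 428178)*((12092 + (75648 - 1*120028)) + (124652 - 82639)) = 380099*((12092 + (75648 - 120028)) + 42013) = 380099*((12092 - 44380) + 42013) = 380099*(-32288 + 42013) = 380099*9725 = 3696462775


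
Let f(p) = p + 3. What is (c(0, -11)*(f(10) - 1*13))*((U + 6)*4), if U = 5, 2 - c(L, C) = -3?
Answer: 0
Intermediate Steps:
c(L, C) = 5 (c(L, C) = 2 - 1*(-3) = 2 + 3 = 5)
f(p) = 3 + p
(c(0, -11)*(f(10) - 1*13))*((U + 6)*4) = (5*((3 + 10) - 1*13))*((5 + 6)*4) = (5*(13 - 13))*(11*4) = (5*0)*44 = 0*44 = 0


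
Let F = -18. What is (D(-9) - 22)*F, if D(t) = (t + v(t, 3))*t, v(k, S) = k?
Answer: -2520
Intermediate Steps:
D(t) = 2*t² (D(t) = (t + t)*t = (2*t)*t = 2*t²)
(D(-9) - 22)*F = (2*(-9)² - 22)*(-18) = (2*81 - 22)*(-18) = (162 - 22)*(-18) = 140*(-18) = -2520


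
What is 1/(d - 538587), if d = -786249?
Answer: -1/1324836 ≈ -7.5481e-7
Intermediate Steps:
1/(d - 538587) = 1/(-786249 - 538587) = 1/(-1324836) = -1/1324836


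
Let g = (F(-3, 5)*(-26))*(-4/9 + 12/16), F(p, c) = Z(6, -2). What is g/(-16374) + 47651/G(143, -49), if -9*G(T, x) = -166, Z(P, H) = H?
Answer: 15799802914/6115689 ≈ 2583.5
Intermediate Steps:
F(p, c) = -2
G(T, x) = 166/9 (G(T, x) = -⅑*(-166) = 166/9)
g = 143/9 (g = (-2*(-26))*(-4/9 + 12/16) = 52*(-4*⅑ + 12*(1/16)) = 52*(-4/9 + ¾) = 52*(11/36) = 143/9 ≈ 15.889)
g/(-16374) + 47651/G(143, -49) = (143/9)/(-16374) + 47651/(166/9) = (143/9)*(-1/16374) + 47651*(9/166) = -143/147366 + 428859/166 = 15799802914/6115689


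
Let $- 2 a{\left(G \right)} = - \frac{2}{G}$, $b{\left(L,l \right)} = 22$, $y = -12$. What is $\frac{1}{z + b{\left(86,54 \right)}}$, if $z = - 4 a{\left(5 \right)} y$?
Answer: $\frac{5}{158} \approx 0.031646$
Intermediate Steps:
$a{\left(G \right)} = \frac{1}{G}$ ($a{\left(G \right)} = - \frac{\left(-2\right) \frac{1}{G}}{2} = \frac{1}{G}$)
$z = \frac{48}{5}$ ($z = - \frac{4}{5} \left(-12\right) = \left(-4\right) \frac{1}{5} \left(-12\right) = \left(- \frac{4}{5}\right) \left(-12\right) = \frac{48}{5} \approx 9.6$)
$\frac{1}{z + b{\left(86,54 \right)}} = \frac{1}{\frac{48}{5} + 22} = \frac{1}{\frac{158}{5}} = \frac{5}{158}$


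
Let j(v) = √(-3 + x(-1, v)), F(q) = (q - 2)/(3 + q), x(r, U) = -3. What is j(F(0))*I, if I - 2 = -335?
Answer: -333*I*√6 ≈ -815.68*I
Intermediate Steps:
I = -333 (I = 2 - 335 = -333)
F(q) = (-2 + q)/(3 + q)
j(v) = I*√6 (j(v) = √(-3 - 3) = √(-6) = I*√6)
j(F(0))*I = (I*√6)*(-333) = -333*I*√6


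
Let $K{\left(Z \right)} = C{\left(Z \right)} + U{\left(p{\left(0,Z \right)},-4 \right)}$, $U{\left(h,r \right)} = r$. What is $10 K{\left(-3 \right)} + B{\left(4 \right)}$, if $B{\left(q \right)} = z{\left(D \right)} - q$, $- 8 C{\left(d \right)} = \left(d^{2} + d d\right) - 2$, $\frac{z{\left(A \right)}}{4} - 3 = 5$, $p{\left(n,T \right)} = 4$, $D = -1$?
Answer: $-32$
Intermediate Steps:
$z{\left(A \right)} = 32$ ($z{\left(A \right)} = 12 + 4 \cdot 5 = 12 + 20 = 32$)
$C{\left(d \right)} = \frac{1}{4} - \frac{d^{2}}{4}$ ($C{\left(d \right)} = - \frac{\left(d^{2} + d d\right) - 2}{8} = - \frac{\left(d^{2} + d^{2}\right) - 2}{8} = - \frac{2 d^{2} - 2}{8} = - \frac{-2 + 2 d^{2}}{8} = \frac{1}{4} - \frac{d^{2}}{4}$)
$K{\left(Z \right)} = - \frac{15}{4} - \frac{Z^{2}}{4}$ ($K{\left(Z \right)} = \left(\frac{1}{4} - \frac{Z^{2}}{4}\right) - 4 = - \frac{15}{4} - \frac{Z^{2}}{4}$)
$B{\left(q \right)} = 32 - q$
$10 K{\left(-3 \right)} + B{\left(4 \right)} = 10 \left(- \frac{15}{4} - \frac{\left(-3\right)^{2}}{4}\right) + \left(32 - 4\right) = 10 \left(- \frac{15}{4} - \frac{9}{4}\right) + \left(32 - 4\right) = 10 \left(- \frac{15}{4} - \frac{9}{4}\right) + 28 = 10 \left(-6\right) + 28 = -60 + 28 = -32$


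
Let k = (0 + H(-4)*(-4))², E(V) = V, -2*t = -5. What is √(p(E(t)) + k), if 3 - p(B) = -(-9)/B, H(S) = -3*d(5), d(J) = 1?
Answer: √3585/5 ≈ 11.975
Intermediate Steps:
t = 5/2 (t = -½*(-5) = 5/2 ≈ 2.5000)
H(S) = -3 (H(S) = -3*1 = -3)
p(B) = 3 - 9/B (p(B) = 3 - (-1)*(-9/B) = 3 - 9/B)
k = 144 (k = (0 - 3*(-4))² = (0 + 12)² = 12² = 144)
√(p(E(t)) + k) = √((3 - 9/5/2) + 144) = √((3 - 9*⅖) + 144) = √((3 - 18/5) + 144) = √(-⅗ + 144) = √(717/5) = √3585/5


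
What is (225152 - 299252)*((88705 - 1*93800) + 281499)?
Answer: -20481536400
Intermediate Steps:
(225152 - 299252)*((88705 - 1*93800) + 281499) = -74100*((88705 - 93800) + 281499) = -74100*(-5095 + 281499) = -74100*276404 = -20481536400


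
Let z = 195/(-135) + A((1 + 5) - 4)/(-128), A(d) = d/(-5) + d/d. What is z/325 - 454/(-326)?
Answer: 423583439/305136000 ≈ 1.3882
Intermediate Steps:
A(d) = 1 - d/5 (A(d) = d*(-⅕) + 1 = -d/5 + 1 = 1 - d/5)
z = -8347/5760 (z = 195/(-135) + (1 - ((1 + 5) - 4)/5)/(-128) = 195*(-1/135) + (1 - (6 - 4)/5)*(-1/128) = -13/9 + (1 - ⅕*2)*(-1/128) = -13/9 + (1 - ⅖)*(-1/128) = -13/9 + (⅗)*(-1/128) = -13/9 - 3/640 = -8347/5760 ≈ -1.4491)
z/325 - 454/(-326) = -8347/5760/325 - 454/(-326) = -8347/5760*1/325 - 454*(-1/326) = -8347/1872000 + 227/163 = 423583439/305136000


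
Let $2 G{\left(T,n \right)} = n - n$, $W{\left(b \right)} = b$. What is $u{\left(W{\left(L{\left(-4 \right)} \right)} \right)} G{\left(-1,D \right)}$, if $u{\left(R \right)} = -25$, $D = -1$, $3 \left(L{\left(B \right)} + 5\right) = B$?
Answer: $0$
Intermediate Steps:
$L{\left(B \right)} = -5 + \frac{B}{3}$
$G{\left(T,n \right)} = 0$ ($G{\left(T,n \right)} = \frac{n - n}{2} = \frac{1}{2} \cdot 0 = 0$)
$u{\left(W{\left(L{\left(-4 \right)} \right)} \right)} G{\left(-1,D \right)} = \left(-25\right) 0 = 0$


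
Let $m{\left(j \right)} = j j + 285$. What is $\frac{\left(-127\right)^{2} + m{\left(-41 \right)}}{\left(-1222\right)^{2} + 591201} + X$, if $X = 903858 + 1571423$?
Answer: $\frac{1031937226676}{416897} \approx 2.4753 \cdot 10^{6}$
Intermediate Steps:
$m{\left(j \right)} = 285 + j^{2}$ ($m{\left(j \right)} = j^{2} + 285 = 285 + j^{2}$)
$X = 2475281$
$\frac{\left(-127\right)^{2} + m{\left(-41 \right)}}{\left(-1222\right)^{2} + 591201} + X = \frac{\left(-127\right)^{2} + \left(285 + \left(-41\right)^{2}\right)}{\left(-1222\right)^{2} + 591201} + 2475281 = \frac{16129 + \left(285 + 1681\right)}{1493284 + 591201} + 2475281 = \frac{16129 + 1966}{2084485} + 2475281 = 18095 \cdot \frac{1}{2084485} + 2475281 = \frac{3619}{416897} + 2475281 = \frac{1031937226676}{416897}$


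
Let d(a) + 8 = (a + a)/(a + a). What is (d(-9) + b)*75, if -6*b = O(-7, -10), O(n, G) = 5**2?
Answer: -1675/2 ≈ -837.50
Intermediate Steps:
O(n, G) = 25
b = -25/6 (b = -1/6*25 = -25/6 ≈ -4.1667)
d(a) = -7 (d(a) = -8 + (a + a)/(a + a) = -8 + (2*a)/((2*a)) = -8 + (2*a)*(1/(2*a)) = -8 + 1 = -7)
(d(-9) + b)*75 = (-7 - 25/6)*75 = -67/6*75 = -1675/2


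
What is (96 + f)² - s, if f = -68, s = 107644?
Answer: -106860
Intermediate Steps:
(96 + f)² - s = (96 - 68)² - 1*107644 = 28² - 107644 = 784 - 107644 = -106860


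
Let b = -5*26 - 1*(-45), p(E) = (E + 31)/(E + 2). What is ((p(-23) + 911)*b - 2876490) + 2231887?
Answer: -15162118/21 ≈ -7.2201e+5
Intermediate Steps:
p(E) = (31 + E)/(2 + E)
b = -85 (b = -130 + 45 = -85)
((p(-23) + 911)*b - 2876490) + 2231887 = (((31 - 23)/(2 - 23) + 911)*(-85) - 2876490) + 2231887 = ((8/(-21) + 911)*(-85) - 2876490) + 2231887 = ((-1/21*8 + 911)*(-85) - 2876490) + 2231887 = ((-8/21 + 911)*(-85) - 2876490) + 2231887 = ((19123/21)*(-85) - 2876490) + 2231887 = (-1625455/21 - 2876490) + 2231887 = -62031745/21 + 2231887 = -15162118/21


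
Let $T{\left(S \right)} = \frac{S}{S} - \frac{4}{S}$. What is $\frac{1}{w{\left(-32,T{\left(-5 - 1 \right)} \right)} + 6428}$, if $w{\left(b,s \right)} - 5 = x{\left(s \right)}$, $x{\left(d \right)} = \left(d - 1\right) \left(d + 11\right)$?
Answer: $\frac{9}{57973} \approx 0.00015524$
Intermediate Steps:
$x{\left(d \right)} = \left(-1 + d\right) \left(11 + d\right)$
$T{\left(S \right)} = 1 - \frac{4}{S}$
$w{\left(b,s \right)} = -6 + s^{2} + 10 s$ ($w{\left(b,s \right)} = 5 + \left(-11 + s^{2} + 10 s\right) = -6 + s^{2} + 10 s$)
$\frac{1}{w{\left(-32,T{\left(-5 - 1 \right)} \right)} + 6428} = \frac{1}{\left(-6 + \left(\frac{-4 - 6}{-5 - 1}\right)^{2} + 10 \frac{-4 - 6}{-5 - 1}\right) + 6428} = \frac{1}{\left(-6 + \left(\frac{-4 - 6}{-6}\right)^{2} + 10 \frac{-4 - 6}{-6}\right) + 6428} = \frac{1}{\left(-6 + \left(\left(- \frac{1}{6}\right) \left(-10\right)\right)^{2} + 10 \left(\left(- \frac{1}{6}\right) \left(-10\right)\right)\right) + 6428} = \frac{1}{\left(-6 + \left(\frac{5}{3}\right)^{2} + 10 \cdot \frac{5}{3}\right) + 6428} = \frac{1}{\left(-6 + \frac{25}{9} + \frac{50}{3}\right) + 6428} = \frac{1}{\frac{121}{9} + 6428} = \frac{1}{\frac{57973}{9}} = \frac{9}{57973}$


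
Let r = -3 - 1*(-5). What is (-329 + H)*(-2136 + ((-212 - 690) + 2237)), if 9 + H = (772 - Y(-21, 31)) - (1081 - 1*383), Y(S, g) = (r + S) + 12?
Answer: 205857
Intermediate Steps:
r = 2 (r = -3 + 5 = 2)
Y(S, g) = 14 + S (Y(S, g) = (2 + S) + 12 = 14 + S)
H = 72 (H = -9 + ((772 - (14 - 21)) - (1081 - 1*383)) = -9 + ((772 - 1*(-7)) - (1081 - 383)) = -9 + ((772 + 7) - 1*698) = -9 + (779 - 698) = -9 + 81 = 72)
(-329 + H)*(-2136 + ((-212 - 690) + 2237)) = (-329 + 72)*(-2136 + ((-212 - 690) + 2237)) = -257*(-2136 + (-902 + 2237)) = -257*(-2136 + 1335) = -257*(-801) = 205857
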